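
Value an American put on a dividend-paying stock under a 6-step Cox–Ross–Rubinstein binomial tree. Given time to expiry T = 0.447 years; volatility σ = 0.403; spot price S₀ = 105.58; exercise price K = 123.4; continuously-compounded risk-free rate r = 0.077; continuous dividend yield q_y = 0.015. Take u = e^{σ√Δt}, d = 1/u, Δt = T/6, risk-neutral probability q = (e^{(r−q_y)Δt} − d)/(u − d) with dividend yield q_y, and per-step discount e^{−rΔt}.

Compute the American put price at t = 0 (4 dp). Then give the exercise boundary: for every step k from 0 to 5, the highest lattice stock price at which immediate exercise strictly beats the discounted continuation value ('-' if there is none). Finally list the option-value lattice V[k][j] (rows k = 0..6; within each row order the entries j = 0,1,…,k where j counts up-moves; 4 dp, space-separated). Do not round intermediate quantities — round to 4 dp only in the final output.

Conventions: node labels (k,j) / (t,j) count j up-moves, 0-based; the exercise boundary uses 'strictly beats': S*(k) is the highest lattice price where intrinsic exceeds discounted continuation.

price = 21.5185
boundary = - - 84.7303 94.5824 84.7303 94.5824
tree:
21.5185
29.4216 13.6590
38.6697 20.2739 7.0299
47.4955 28.8176 11.7426 2.2756
55.4020 38.6697 18.9152 4.5189 0.0000
62.4849 47.4955 28.8176 8.9737 0.0000 0.0000
68.8300 55.4020 38.6697 17.8200 0.0000 0.0000 0.0000

Δt=0.07450  u=1.11628  d=0.89584  q=0.49353  discount=0.99428
step 6 (expiry): payoffs max(K−S,0) = 68.8300 55.4020 38.6697 17.8200 0.0000 0.0000 0.0000
step 5: (k=5,j=0): S=60.9151, K−S=62.4849, hold=61.8471 ⇒ V=62.4849 exercise | (k=5,j=1): S=75.9045, K−S=47.4955, hold=46.8744 ⇒ V=47.4955 exercise | (k=5,j=2): S=94.5824, K−S=28.8176, hold=28.2174 ⇒ V=28.8176 exercise | (k=5,j=3): S=117.8564, K−S=5.5436, hold=8.9737 ⇒ V=8.9737 continue | (k=5,j=4): S=146.8574, K−S=0.0000, hold=0.0000 ⇒ V=0.0000 continue | (k=5,j=5): S=182.9947, K−S=0.0000, hold=0.0000 ⇒ V=0.0000 continue  boundary S*=94.5824
step 4: (k=4,j=0): S=67.9980, K−S=55.4020, hold=54.7721 ⇒ V=55.4020 exercise | (k=4,j=1): S=84.7303, K−S=38.6697, hold=38.0584 ⇒ V=38.6697 exercise | (k=4,j=2): S=105.5800, K−S=17.8200, hold=18.9152 ⇒ V=18.9152 continue | (k=4,j=3): S=131.5601, K−S=0.0000, hold=4.5189 ⇒ V=4.5189 continue | (k=4,j=4): S=163.9332, K−S=0.0000, hold=0.0000 ⇒ V=0.0000 continue  boundary S*=84.7303
step 3: (k=3,j=0): S=75.9045, K−S=47.4955, hold=46.8744 ⇒ V=47.4955 exercise | (k=3,j=1): S=94.5824, K−S=28.8176, hold=28.7548 ⇒ V=28.8176 exercise | (k=3,j=2): S=117.8564, K−S=5.5436, hold=11.7426 ⇒ V=11.7426 continue | (k=3,j=3): S=146.8574, K−S=0.0000, hold=2.2756 ⇒ V=2.2756 continue  boundary S*=94.5824
step 2: (k=2,j=0): S=84.7303, K−S=38.6697, hold=38.0584 ⇒ V=38.6697 exercise | (k=2,j=1): S=105.5800, K−S=17.8200, hold=20.2739 ⇒ V=20.2739 continue | (k=2,j=2): S=131.5601, K−S=0.0000, hold=7.0299 ⇒ V=7.0299 continue  boundary S*=84.7303
step 1: (k=1,j=0): S=94.5824, K−S=28.8176, hold=29.4216 ⇒ V=29.4216 continue | (k=1,j=1): S=117.8564, K−S=5.5436, hold=13.6590 ⇒ V=13.6590 continue  boundary S*=-
step 0: (k=0,j=0): S=105.5800, K−S=17.8200, hold=21.5185 ⇒ V=21.5185 continue  boundary S*=-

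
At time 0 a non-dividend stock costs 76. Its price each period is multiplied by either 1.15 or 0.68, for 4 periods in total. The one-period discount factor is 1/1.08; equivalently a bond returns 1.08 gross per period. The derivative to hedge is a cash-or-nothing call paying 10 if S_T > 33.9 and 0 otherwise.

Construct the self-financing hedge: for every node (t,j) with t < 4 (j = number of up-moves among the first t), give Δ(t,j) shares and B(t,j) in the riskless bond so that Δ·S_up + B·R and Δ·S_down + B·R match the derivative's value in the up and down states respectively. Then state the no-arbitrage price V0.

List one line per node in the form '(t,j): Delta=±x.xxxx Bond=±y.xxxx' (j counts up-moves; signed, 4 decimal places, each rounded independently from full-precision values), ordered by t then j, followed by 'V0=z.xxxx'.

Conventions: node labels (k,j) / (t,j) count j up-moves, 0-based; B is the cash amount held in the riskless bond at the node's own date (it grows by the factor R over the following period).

(0,0): Delta=0.0126 Bond=6.3075
(1,0): Delta=0.0895 Bond=2.8382
(1,1): Delta=0.0046 Bond=7.5075
(2,0): Delta=0.4771 Bond=-10.5566
(2,1): Delta=0.0494 Bond=5.4491
(2,2): Delta=0.0000 Bond=8.5734
(3,0): Delta=0.0000 Bond=0.0000
(3,1): Delta=0.5265 Bond=-13.3964
(3,2): Delta=0.0000 Bond=9.2593
(3,3): Delta=0.0000 Bond=9.2593
V0=7.2640

No-arbitrage ⇒ martingale measure with p* = (R−d)/(u−d) = 0.8511.
Expiry values: V(4,0)=0.0000, V(4,1)=0.0000, V(4,2)=10.0000, V(4,3)=10.0000, V(4,4)=10.0000
  t=3,j=0: stock 23.8968 → up 27.4814 (V=0.0000), down 16.2498 (V=0.0000). Price 0.0000; hedge Δ=0.0000, bond B=0.0000.
  t=3,j=1: stock 40.4138 → up 46.4758 (V=10.0000), down 27.4814 (V=0.0000). Price 7.8802; hedge Δ=0.5265, bond B=-13.3964.
  t=3,j=2: stock 68.3468 → up 78.5988 (V=10.0000), down 46.4758 (V=10.0000). Price 9.2593; hedge Δ=0.0000, bond B=9.2593.
  t=3,j=3: stock 115.5865 → up 132.9245 (V=10.0000), down 78.5988 (V=10.0000). Price 9.2593; hedge Δ=0.0000, bond B=9.2593.
  t=2,j=0: stock 35.1424 → up 40.4138 (V=7.8802), down 23.8968 (V=0.0000). Price 6.2098; hedge Δ=0.4771, bond B=-10.5566.
  t=2,j=1: stock 59.4320 → up 68.3468 (V=9.2593), down 40.4138 (V=7.8802). Price 8.3832; hedge Δ=0.0494, bond B=5.4491.
  t=2,j=2: stock 100.5100 → up 115.5865 (V=9.2593), down 68.3468 (V=9.2593). Price 8.5734; hedge Δ=0.0000, bond B=8.5734.
  t=1,j=0: stock 51.6800 → up 59.4320 (V=8.3832), down 35.1424 (V=6.2098). Price 7.4625; hedge Δ=0.0895, bond B=2.8382.
  t=1,j=1: stock 87.4000 → up 100.5100 (V=8.5734), down 59.4320 (V=8.3832). Price 7.9121; hedge Δ=0.0046, bond B=7.5075.
  t=0,j=0: stock 76.0000 → up 87.4000 (V=7.9121), down 51.6800 (V=7.4625). Price 7.2640; hedge Δ=0.0126, bond B=6.3075.
Verification: the root portfolio costs Δ(0,0)·S0 + B(0,0) = 7.2640, matching V0.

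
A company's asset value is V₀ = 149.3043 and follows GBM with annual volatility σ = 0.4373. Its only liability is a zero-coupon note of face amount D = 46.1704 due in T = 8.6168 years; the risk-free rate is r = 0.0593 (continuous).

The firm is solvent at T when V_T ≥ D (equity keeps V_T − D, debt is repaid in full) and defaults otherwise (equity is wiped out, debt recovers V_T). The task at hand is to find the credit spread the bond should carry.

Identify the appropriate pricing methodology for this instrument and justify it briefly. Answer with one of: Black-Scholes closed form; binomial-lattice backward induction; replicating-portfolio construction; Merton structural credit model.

Key observation: with the firm-asset dynamics (V₀ = 149.3043) and a single zero-coupon liability of face 46.1704 given, debt value, spread, and default probability all derive from the option view of the balance sheet.

framework: Merton structural credit model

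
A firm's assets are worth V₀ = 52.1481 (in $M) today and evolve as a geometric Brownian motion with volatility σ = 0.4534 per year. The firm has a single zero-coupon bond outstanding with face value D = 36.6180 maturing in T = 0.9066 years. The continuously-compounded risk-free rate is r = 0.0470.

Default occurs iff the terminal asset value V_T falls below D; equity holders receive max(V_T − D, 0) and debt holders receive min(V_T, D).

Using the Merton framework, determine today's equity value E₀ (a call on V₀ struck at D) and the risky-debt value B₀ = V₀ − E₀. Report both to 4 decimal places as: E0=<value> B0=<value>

E0=18.8275 B0=33.3206

Apply the equity-as-call identities (strike 36.6180, horizon 0.9066 years):
d₁ = [ln(V₀/D) + (r + σ²/2)T] / (σ√T)
   = [ln(52.1481/36.6180) + (0.0470 + 0.5·0.4534²)·0.9066] / (0.4534·√0.9066)
   = [0.353548 + 0.135796] / 0.431707 = 1.133508
d₂ = d₁ − σ√T = 1.133508 − 0.431707 = 0.701801
N(d₁) = 0.871499,  N(d₂) = 0.758598,  e^(−rT) = 0.958285
E₀ = V₀·N(d₁) − D·e^(−rT)·N(d₂)
   = 52.1481·0.871499 − 36.6180·0.958285·0.758598 = 18.827470
B₀ = V₀ − E₀ = 52.1481 − 18.827470 = 33.320630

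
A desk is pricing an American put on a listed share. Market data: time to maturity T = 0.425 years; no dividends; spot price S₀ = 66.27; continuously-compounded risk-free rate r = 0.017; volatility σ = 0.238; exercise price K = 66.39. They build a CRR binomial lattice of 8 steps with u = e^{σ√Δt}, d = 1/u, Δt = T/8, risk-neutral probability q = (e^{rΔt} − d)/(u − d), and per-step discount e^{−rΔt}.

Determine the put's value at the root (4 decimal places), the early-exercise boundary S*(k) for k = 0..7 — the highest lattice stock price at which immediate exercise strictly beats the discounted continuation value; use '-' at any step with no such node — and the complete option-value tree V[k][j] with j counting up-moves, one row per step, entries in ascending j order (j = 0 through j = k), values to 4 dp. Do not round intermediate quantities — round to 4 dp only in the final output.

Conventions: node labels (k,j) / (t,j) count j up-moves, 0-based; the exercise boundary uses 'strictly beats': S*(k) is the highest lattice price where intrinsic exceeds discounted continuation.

price = 3.8680
boundary = - - - - 53.2135 56.2141 59.3840 62.7326
tree:
3.8680
5.5437 2.1622
7.6929 3.3569 0.9450
10.2836 5.0589 1.6233 0.2533
13.1765 7.3454 2.7310 0.4940 0.0078
16.0170 10.1759 4.4656 0.9631 0.0155 0.0000
18.7058 13.1765 7.0060 1.8770 0.0306 0.0000 0.0000
21.2512 16.0170 10.1759 3.6574 0.0606 0.0000 0.0000 0.0000
23.6606 18.7058 13.1765 7.0060 0.1200 0.0000 0.0000 0.0000 0.0000

params: Δt=0.05312 u=1.05639 d=0.94662 q=0.49452 e^(-rΔt)=0.99910
t_8 payoffs: 23.6606 18.7058 13.1765 7.0060 0.1200 0.0000 0.0000 0.0000 0.0000
t_7: node(7,0) S=45.1388 payoff=21.2512 vs cont=21.1912 → 21.2512 [stop]  node(7,1) S=50.3730 payoff=16.0170 vs cont=15.9570 → 16.0170 [stop]  node(7,2) S=56.2141 payoff=10.1759 vs cont=10.1159 → 10.1759 [stop]  node(7,3) S=62.7326 payoff=3.6574 vs cont=3.5975 → 3.6574 [stop]  node(7,4) S=70.0069 payoff=0.0000 vs cont=0.0606 → 0.0606 [wait]  node(7,5) S=78.1247 payoff=0.0000 vs cont=0.0000 → 0.0000 [wait]  node(7,6) S=87.1838 payoff=0.0000 vs cont=0.0000 → 0.0000 [wait]  node(7,7) S=97.2934 payoff=0.0000 vs cont=0.0000 → 0.0000 [wait]  ⇒ S*(7)=62.7326
t_6: node(6,0) S=47.6842 payoff=18.7058 vs cont=18.6459 → 18.7058 [stop]  node(6,1) S=53.2135 payoff=13.1765 vs cont=13.1166 → 13.1765 [stop]  node(6,2) S=59.3840 payoff=7.0060 vs cont=6.9461 → 7.0060 [stop]  node(6,3) S=66.2700 payoff=0.1200 vs cont=1.8770 → 1.8770 [wait]  node(6,4) S=73.9545 payoff=0.0000 vs cont=0.0306 → 0.0306 [wait]  node(6,5) S=82.5300 payoff=0.0000 vs cont=0.0000 → 0.0000 [wait]  node(6,6) S=92.1000 payoff=0.0000 vs cont=0.0000 → 0.0000 [wait]  ⇒ S*(6)=59.3840
t_5: node(5,0) S=50.3730 payoff=16.0170 vs cont=15.9570 → 16.0170 [stop]  node(5,1) S=56.2141 payoff=10.1759 vs cont=10.1159 → 10.1759 [stop]  node(5,2) S=62.7326 payoff=3.6574 vs cont=4.4656 → 4.4656 [wait]  node(5,3) S=70.0069 payoff=0.0000 vs cont=0.9631 → 0.9631 [wait]  node(5,4) S=78.1247 payoff=0.0000 vs cont=0.0155 → 0.0155 [wait]  node(5,5) S=87.1838 payoff=0.0000 vs cont=0.0000 → 0.0000 [wait]  ⇒ S*(5)=56.2141
t_4: node(4,0) S=53.2135 payoff=13.1765 vs cont=13.1166 → 13.1765 [stop]  node(4,1) S=59.3840 payoff=7.0060 vs cont=7.3454 → 7.3454 [wait]  node(4,2) S=66.2700 payoff=0.1200 vs cont=2.7310 → 2.7310 [wait]  node(4,3) S=73.9545 payoff=0.0000 vs cont=0.4940 → 0.4940 [wait]  node(4,4) S=82.5300 payoff=0.0000 vs cont=0.0078 → 0.0078 [wait]  ⇒ S*(4)=53.2135
t_3: node(3,0) S=56.2141 payoff=10.1759 vs cont=10.2836 → 10.2836 [wait]  node(3,1) S=62.7326 payoff=3.6574 vs cont=5.0589 → 5.0589 [wait]  node(3,2) S=70.0069 payoff=0.0000 vs cont=1.6233 → 1.6233 [wait]  node(3,3) S=78.1247 payoff=0.0000 vs cont=0.2533 → 0.2533 [wait]  ⇒ S*(3)=-
t_2: node(2,0) S=59.3840 payoff=7.0060 vs cont=7.6929 → 7.6929 [wait]  node(2,1) S=66.2700 payoff=0.1200 vs cont=3.3569 → 3.3569 [wait]  node(2,2) S=73.9545 payoff=0.0000 vs cont=0.9450 → 0.9450 [wait]  ⇒ S*(2)=-
t_1: node(1,0) S=62.7326 payoff=3.6574 vs cont=5.5437 → 5.5437 [wait]  node(1,1) S=70.0069 payoff=0.0000 vs cont=2.1622 → 2.1622 [wait]  ⇒ S*(1)=-
t_0: node(0,0) S=66.2700 payoff=0.1200 vs cont=3.8680 → 3.8680 [wait]  ⇒ S*(0)=-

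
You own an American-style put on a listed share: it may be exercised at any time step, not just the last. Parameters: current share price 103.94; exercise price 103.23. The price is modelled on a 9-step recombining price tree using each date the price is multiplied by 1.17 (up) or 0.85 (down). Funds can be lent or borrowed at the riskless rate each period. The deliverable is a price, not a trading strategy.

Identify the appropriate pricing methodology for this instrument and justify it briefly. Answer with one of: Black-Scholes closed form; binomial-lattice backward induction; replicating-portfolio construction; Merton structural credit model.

framework: binomial-lattice backward induction

Key observation: the put (strike 103.23 on spot 103.94) is American-style on a 9-step discrete price model, so the early-exercise decision at every node requires stepwise backward valuation — a closed form cannot price the exercise right.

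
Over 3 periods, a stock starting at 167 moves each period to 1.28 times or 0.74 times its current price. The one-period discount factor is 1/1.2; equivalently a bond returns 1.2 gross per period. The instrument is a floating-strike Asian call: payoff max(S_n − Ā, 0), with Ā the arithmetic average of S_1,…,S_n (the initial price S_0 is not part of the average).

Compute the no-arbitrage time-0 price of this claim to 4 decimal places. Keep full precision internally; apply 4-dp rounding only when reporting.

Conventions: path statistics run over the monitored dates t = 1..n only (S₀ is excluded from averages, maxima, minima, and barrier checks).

Set p* = 0.8519 (from d < R < u); the path-dependent value is the discounted p*-expectation over all price paths.
Enumerate all 2^3 = 8 price paths (U = up ×1.28, D = down ×0.74); each path with k up-moves has probability p*^k·(1−p*)^(3−k).
DDD: Ā=94.2339, payoff=0.0000, prob=0.003252
UDD: Ā=162.9991, payoff=0.0000, prob=0.018696
DUD: Ā=132.9391, payoff=0.0000, prob=0.018696
UUD: Ā=229.9488, payoff=0.0000, prob=0.107504
DDU: Ā=110.6947, payoff=6.3603, prob=0.018696
UDU: Ā=191.4720, payoff=11.0015, prob=0.107504
DUU: Ā=161.4120, payoff=41.0615, prob=0.107504
UUU: Ā=279.1991, payoff=71.0253, prob=0.618148
Price = Σ prob·payoff / R^3 = 49.620030 / 1.728000 = 28.7153

price = 28.7153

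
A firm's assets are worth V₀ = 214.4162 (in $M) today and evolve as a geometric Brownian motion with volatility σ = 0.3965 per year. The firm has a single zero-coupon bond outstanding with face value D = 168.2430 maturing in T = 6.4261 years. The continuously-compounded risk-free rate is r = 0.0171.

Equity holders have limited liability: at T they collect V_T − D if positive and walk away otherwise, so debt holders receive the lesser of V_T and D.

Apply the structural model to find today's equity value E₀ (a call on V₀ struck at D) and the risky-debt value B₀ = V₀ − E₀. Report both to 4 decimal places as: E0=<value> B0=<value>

E0=105.9576 B0=108.4586

Work the structural quantities from V₀ = 214.4162 against face 168.2430:
d₁ = [ln(V₀/D) + (r + σ²/2)T] / (σ√T)
   = [ln(214.4162/168.2430) + (0.0171 + 0.5·0.3965²)·6.4261] / (0.3965·√6.4261)
   = [0.242510 + 0.615017] / 1.005118 = 0.853161
d₂ = d₁ − σ√T = 0.853161 − 1.005118 = -0.151957
N(d₁) = 0.803215,  N(d₂) = 0.439610,  e^(−rT) = 0.895936
E₀ = V₀·N(d₁) − D·e^(−rT)·N(d₂)
   = 214.4162·0.803215 − 168.2430·0.895936·0.439610 = 105.957630
B₀ = V₀ − E₀ = 214.4162 − 105.957630 = 108.458570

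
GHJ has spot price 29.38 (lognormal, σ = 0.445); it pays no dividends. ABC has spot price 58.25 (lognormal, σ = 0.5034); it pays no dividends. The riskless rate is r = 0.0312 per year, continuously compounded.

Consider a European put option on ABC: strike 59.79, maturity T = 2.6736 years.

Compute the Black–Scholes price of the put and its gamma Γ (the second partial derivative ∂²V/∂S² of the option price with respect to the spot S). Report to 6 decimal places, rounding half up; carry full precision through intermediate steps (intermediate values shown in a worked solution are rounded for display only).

σ√T = 0.5034·√2.6736 = 0.823117
d₁ = (ln(S/K) + (r+σ²/2)T) / (σ√T) = (ln(58.25/59.79) + (0.0312+0.5034²/2)·2.6736) / 0.823117 = (-0.026094 + 0.422177) / 0.823117 = 0.481199
d₂ = d₁ − σ√T = 0.481199 − 0.823117 = -0.341918
e^{−rT} = 0.919968
N(−d₁) = 0.315188,  N(−d₂) = 0.633794
Put price V = K·e^{−rT}·N(−d₂) − S·N(−d₁) = 34.861757 − 18.359684 = 16.502074
φ(d₁) = (1/√(2π))·e^{−d₁²/2} = 0.355328
Γ = φ(d₁) / (S·σ·√T) = 0.007411

price = 16.502074
Γ = 0.007411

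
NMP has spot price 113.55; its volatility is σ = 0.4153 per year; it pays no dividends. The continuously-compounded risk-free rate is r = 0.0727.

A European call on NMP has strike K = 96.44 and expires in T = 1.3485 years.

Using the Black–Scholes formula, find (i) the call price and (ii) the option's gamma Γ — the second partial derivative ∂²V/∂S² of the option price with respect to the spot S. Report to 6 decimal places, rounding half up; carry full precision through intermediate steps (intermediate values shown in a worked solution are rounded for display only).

price = 34.879861
Γ = 0.005361

σ√T = 0.4153·√1.3485 = 0.482267
d₁ = (ln(S/K) + (r+σ²/2)T) / (σ√T) = (ln(113.55/96.44) + (0.0727+0.4153²/2)·1.3485) / 0.482267 = (0.163322 + 0.214327) / 0.482267 = 0.783070
d₂ = d₁ − σ√T = 0.783070 − 0.482267 = 0.300803
e^{−rT} = 0.906616
N(d₁) = 0.783207,  N(d₂) = 0.618218
Call price V = S·N(d₁) − K·e^{−rT}·N(d₂) = 88.933163 − 54.053302 = 34.879861
φ(d₁) = (1/√(2π))·e^{−d₁²/2} = 0.293600
Γ = φ(d₁) / (S·σ·√T) = 0.005361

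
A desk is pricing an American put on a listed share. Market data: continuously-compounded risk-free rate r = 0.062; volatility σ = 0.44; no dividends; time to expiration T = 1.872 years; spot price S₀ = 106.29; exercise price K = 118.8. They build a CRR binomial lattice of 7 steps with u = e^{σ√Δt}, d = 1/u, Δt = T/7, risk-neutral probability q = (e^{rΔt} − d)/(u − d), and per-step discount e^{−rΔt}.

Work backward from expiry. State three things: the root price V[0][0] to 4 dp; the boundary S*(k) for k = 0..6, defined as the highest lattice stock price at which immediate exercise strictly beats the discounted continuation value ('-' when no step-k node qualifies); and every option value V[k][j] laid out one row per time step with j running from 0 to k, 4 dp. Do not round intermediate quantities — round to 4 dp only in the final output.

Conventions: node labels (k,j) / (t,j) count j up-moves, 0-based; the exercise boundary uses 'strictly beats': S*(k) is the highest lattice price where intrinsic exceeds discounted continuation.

Δt=0.26743  u=1.25551  d=0.79649  q=0.47978  discount=0.98356
step 7 (expiry): payoffs max(K−S,0) = 97.1848 84.7281 65.0925 34.1410 0.0000 0.0000 0.0000 0.0000
step 6: (k=6,j=0): S=27.1380, K−S=91.6620, hold=89.7085 ⇒ V=91.6620 exercise | (k=6,j=1): S=42.7776, K−S=76.0224, hold=74.0689 ⇒ V=76.0224 exercise | (k=6,j=2): S=67.4302, K−S=51.3698, hold=49.4163 ⇒ V=51.3698 exercise | (k=6,j=3): S=106.2900, K−S=12.5100, hold=17.4687 ⇒ V=17.4687 continue | (k=6,j=4): S=167.5447, K−S=0.0000, hold=0.0000 ⇒ V=0.0000 continue | (k=6,j=5): S=264.1002, K−S=0.0000, hold=0.0000 ⇒ V=0.0000 continue | (k=6,j=6): S=416.3006, K−S=0.0000, hold=0.0000 ⇒ V=0.0000 continue  boundary S*=67.4302
step 5: (k=5,j=0): S=34.0719, K−S=84.7281, hold=82.7745 ⇒ V=84.7281 exercise | (k=5,j=1): S=53.7075, K−S=65.0925, hold=63.1389 ⇒ V=65.0925 exercise | (k=5,j=2): S=84.6590, K−S=34.1410, hold=34.5274 ⇒ V=34.5274 continue | (k=5,j=3): S=133.4478, K−S=0.0000, hold=8.9381 ⇒ V=8.9381 continue | (k=5,j=4): S=210.3535, K−S=0.0000, hold=0.0000 ⇒ V=0.0000 continue | (k=5,j=5): S=331.5797, K−S=0.0000, hold=0.0000 ⇒ V=0.0000 continue  boundary S*=53.7075
step 4: (k=4,j=0): S=42.7776, K−S=76.0224, hold=74.0689 ⇒ V=76.0224 exercise | (k=4,j=1): S=67.4302, K−S=51.3698, hold=49.5987 ⇒ V=51.3698 exercise | (k=4,j=2): S=106.2900, K−S=12.5100, hold=21.8842 ⇒ V=21.8842 continue | (k=4,j=3): S=167.5447, K−S=0.0000, hold=4.5733 ⇒ V=4.5733 continue | (k=4,j=4): S=264.1002, K−S=0.0000, hold=0.0000 ⇒ V=0.0000 continue  boundary S*=67.4302
step 3: (k=3,j=0): S=53.7075, K−S=65.0925, hold=63.1389 ⇒ V=65.0925 exercise | (k=3,j=1): S=84.6590, K−S=34.1410, hold=36.6111 ⇒ V=36.6111 continue | (k=3,j=2): S=133.4478, K−S=0.0000, hold=13.3554 ⇒ V=13.3554 continue | (k=3,j=3): S=210.3535, K−S=0.0000, hold=2.3400 ⇒ V=2.3400 continue  boundary S*=53.7075
step 2: (k=2,j=0): S=67.4302, K−S=51.3698, hold=50.5819 ⇒ V=51.3698 exercise | (k=2,j=1): S=106.2900, K−S=12.5100, hold=25.0349 ⇒ V=25.0349 continue | (k=2,j=2): S=167.5447, K−S=0.0000, hold=7.9377 ⇒ V=7.9377 continue  boundary S*=67.4302
step 1: (k=1,j=0): S=84.6590, K−S=34.1410, hold=38.0978 ⇒ V=38.0978 continue | (k=1,j=1): S=133.4478, K−S=0.0000, hold=16.5552 ⇒ V=16.5552 continue  boundary S*=-
step 0: (k=0,j=0): S=106.2900, K−S=12.5100, hold=27.3055 ⇒ V=27.3055 continue  boundary S*=-

price = 27.3055
boundary = - - 67.4302 53.7075 67.4302 53.7075 67.4302
tree:
27.3055
38.0978 16.5552
51.3698 25.0349 7.9377
65.0925 36.6111 13.3554 2.3400
76.0224 51.3698 21.8842 4.5733 0.0000
84.7281 65.0925 34.5274 8.9381 0.0000 0.0000
91.6620 76.0224 51.3698 17.4687 0.0000 0.0000 0.0000
97.1848 84.7281 65.0925 34.1410 0.0000 0.0000 0.0000 0.0000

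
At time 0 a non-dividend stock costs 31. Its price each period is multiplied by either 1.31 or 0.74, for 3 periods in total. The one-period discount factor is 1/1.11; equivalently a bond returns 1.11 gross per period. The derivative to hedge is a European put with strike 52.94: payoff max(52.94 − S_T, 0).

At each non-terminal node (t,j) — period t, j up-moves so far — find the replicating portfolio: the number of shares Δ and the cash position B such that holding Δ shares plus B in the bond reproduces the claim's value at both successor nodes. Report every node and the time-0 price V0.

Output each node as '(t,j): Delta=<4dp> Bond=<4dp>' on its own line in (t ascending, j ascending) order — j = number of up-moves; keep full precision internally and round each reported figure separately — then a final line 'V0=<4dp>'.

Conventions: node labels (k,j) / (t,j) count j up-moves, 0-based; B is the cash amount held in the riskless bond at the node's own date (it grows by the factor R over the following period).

The replicating-portfolio and risk-neutral prices coincide; use p* = (1.11−0.74)/(1.31−0.74) = 0.6491 for the latter.
Terminal payoffs: V(3,0)=40.3781, V(3,1)=30.7020, V(3,2)=13.5727, V(3,3)=0.0000
Node (2,0) S=16.9756: V=(p*·30.7020+(1−p*)·40.3781)/1.11=30.7181; Δ=(30.7020−40.3781)/(22.2380−12.5619)=-1.0000; B=V−Δ·S=47.6937
Node (2,1) S=30.0514: V=(p*·13.5727+(1−p*)·30.7020)/1.11=17.6423; Δ=(13.5727−30.7020)/(39.3673−22.2380)=-1.0000; B=V−Δ·S=47.6937
Node (2,2) S=53.1991: V=(p*·0.0000+(1−p*)·13.5727)/1.11=4.2904; Δ=(0.0000−13.5727)/(69.6908−39.3673)=-0.4476; B=V−Δ·S=28.1021
Node (1,0) S=22.9400: V=(p*·17.6423+(1−p*)·30.7181)/1.11=20.0273; Δ=(17.6423−30.7181)/(30.0514−16.9756)=-1.0000; B=V−Δ·S=42.9673
Node (1,1) S=40.6100: V=(p*·4.2904+(1−p*)·17.6423)/1.11=8.0858; Δ=(4.2904−17.6423)/(53.1991−30.0514)=-0.5768; B=V−Δ·S=31.5102
Node (0,0) S=31.0000: V=(p*·8.0858+(1−p*)·20.0273)/1.11=11.0593; Δ=(8.0858−20.0273)/(40.6100−22.9400)=-0.6758; B=V−Δ·S=32.0092
As a check, the time-0 holding Δ(0,0)·S0 + B(0,0) comes to 11.0593 — exactly V0.

(0,0): Delta=-0.6758 Bond=32.0092
(1,0): Delta=-1.0000 Bond=42.9673
(1,1): Delta=-0.5768 Bond=31.5102
(2,0): Delta=-1.0000 Bond=47.6937
(2,1): Delta=-1.0000 Bond=47.6937
(2,2): Delta=-0.4476 Bond=28.1021
V0=11.0593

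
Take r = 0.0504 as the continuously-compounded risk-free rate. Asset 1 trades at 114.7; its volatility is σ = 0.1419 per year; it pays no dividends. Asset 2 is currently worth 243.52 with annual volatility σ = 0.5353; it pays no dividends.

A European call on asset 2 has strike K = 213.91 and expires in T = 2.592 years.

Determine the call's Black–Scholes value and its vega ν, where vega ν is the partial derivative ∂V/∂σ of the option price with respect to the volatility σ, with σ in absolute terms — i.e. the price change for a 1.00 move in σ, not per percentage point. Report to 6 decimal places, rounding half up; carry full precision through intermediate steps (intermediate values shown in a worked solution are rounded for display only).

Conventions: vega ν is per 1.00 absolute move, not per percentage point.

price = 102.840273
ν = 119.568335

σ√T = 0.5353·√2.592 = 0.861816
d₁ = (ln(S/K) + (r+σ²/2)T) / (σ√T) = (ln(243.52/213.91) + (0.0504+0.5353²/2)·2.592) / 0.861816 = (0.129644 + 0.502001) / 0.861816 = 0.732922
d₂ = d₁ − σ√T = 0.732922 − 0.861816 = -0.128894
e^{−rT} = 0.877536
N(d₁) = 0.768197,  N(d₂) = 0.448721
Call price V = S·N(d₁) − K·e^{−rT}·N(d₂) = 187.071338 − 84.231065 = 102.840273
φ(d₁) = (1/√(2π))·e^{−d₁²/2} = 0.304975
ν = S·φ(d₁)·√T = 119.568335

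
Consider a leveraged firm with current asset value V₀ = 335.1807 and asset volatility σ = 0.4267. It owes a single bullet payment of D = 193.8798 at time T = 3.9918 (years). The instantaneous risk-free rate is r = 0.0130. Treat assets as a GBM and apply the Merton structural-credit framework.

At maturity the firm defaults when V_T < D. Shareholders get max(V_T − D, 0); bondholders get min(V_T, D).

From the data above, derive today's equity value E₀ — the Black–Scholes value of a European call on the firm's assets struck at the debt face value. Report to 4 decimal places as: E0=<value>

E0=179.7069

With assets at 335.1807 and a single debt payment of 193.8798 at 3.9918 years:
d₁ = [ln(V₀/D) + (r + σ²/2)T] / (σ√T)
   = [ln(335.1807/193.8798) + (0.0130 + 0.5·0.4267²)·3.9918] / (0.4267·√3.9918)
   = [0.547431 + 0.415293] / 0.852525 = 1.129262
d₂ = d₁ − σ√T = 1.129262 − 0.852525 = 0.276737
N(d₁) = 0.870606,  N(d₂) = 0.609009,  e^(−rT) = 0.949430
E₀ = V₀·N(d₁) − D·e^(−rT)·N(d₂)
   = 335.1807·0.870606 − 193.8798·0.949430·0.609009 = 179.706912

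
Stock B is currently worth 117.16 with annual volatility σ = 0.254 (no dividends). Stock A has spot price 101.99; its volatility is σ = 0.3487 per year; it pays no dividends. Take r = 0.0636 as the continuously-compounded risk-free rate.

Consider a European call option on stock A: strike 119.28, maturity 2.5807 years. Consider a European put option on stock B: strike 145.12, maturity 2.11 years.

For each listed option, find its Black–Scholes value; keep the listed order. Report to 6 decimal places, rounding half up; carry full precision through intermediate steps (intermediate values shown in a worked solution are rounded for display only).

[stock A call K=119.28]
σ√T = 0.3487·√2.5807 = 0.560171
d₁ = (ln(S/K) + (r+σ²/2)T) / (σ√T) = (ln(101.99/119.28) + (0.0636+0.3487²/2)·2.5807) / 0.560171 = (-0.156599 + 0.321028) / 0.560171 = 0.293534
d₂ = d₁ − σ√T = 0.293534 − 0.560171 = -0.266637
e^{−rT} = 0.848630
N(d₁) = 0.615443,  N(d₂) = 0.394874
price = S·N(d₁) − K·e^{−rT}·N(d₂) = 62.769044 − 39.970979 = 22.798065
[stock B put K=145.12]
σ√T = 0.254·√2.11 = 0.368956
d₁ = (ln(S/K) + (r+σ²/2)T) / (σ√T) = (ln(117.16/145.12) + (0.0636+0.254²/2)·2.11) / 0.368956 = (-0.214020 + 0.202260) / 0.368956 = -0.031874
d₂ = d₁ − σ√T = -0.031874 − 0.368956 = -0.400830
e^{−rT} = 0.874419
N(−d₁) = 0.512714,  N(−d₂) = 0.655727
price = K·e^{−rT}·N(−d₂) − S·N(−d₁) = 83.208951 − 60.069537 = 23.139413

price(stock A call K=119.28) = 22.798065
price(stock B put K=145.12) = 23.139413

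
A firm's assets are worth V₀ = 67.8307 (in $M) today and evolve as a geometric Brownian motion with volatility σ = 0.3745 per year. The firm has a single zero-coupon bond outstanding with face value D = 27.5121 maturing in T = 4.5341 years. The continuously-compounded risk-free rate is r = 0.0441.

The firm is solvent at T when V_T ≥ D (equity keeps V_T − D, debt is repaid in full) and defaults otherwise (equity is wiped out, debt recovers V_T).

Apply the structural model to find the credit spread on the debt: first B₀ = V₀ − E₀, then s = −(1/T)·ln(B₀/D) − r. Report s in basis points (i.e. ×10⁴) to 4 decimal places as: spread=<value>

With assets at 67.8307 and a single debt payment of 27.5121 at 4.5341 years:
d₁ = [ln(V₀/D) + (r + σ²/2)T] / (σ√T)
   = [ln(67.8307/27.5121) + (0.0441 + 0.5·0.3745²)·4.5341] / (0.3745·√4.5341)
   = [0.902389 + 0.517908] / 0.797439 = 1.781073
d₂ = d₁ − σ√T = 1.781073 − 0.797439 = 0.983635
N(d₁) = 0.962550,  N(d₂) = 0.837352,  e^(−rT) = 0.818769
E₀ = V₀·N(d₁) − D·e^(−rT)·N(d₂)
   = 67.8307·0.962550 − 27.5121·0.818769·0.837352 = 46.428189
B₀ = V₀ − E₀ = 67.8307 − 46.428189 = 21.402511
spread = −(1/T)·ln(B₀/D) − r = −(1/4.5341)·ln(21.402511/27.5121) − 0.0441 = 0.01128423
in basis points: 0.01128423 × 10⁴ = 112.8423 bp

spread=112.8423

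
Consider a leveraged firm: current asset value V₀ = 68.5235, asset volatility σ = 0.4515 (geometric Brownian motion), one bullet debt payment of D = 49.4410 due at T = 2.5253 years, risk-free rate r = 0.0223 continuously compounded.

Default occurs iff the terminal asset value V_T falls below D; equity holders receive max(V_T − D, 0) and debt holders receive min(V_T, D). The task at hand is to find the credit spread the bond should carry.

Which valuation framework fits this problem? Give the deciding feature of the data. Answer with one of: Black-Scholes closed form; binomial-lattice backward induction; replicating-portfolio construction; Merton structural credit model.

framework: Merton structural credit model

Key observation: with the firm-asset dynamics (V₀ = 68.5235) and a single zero-coupon liability of face 49.4410 given, debt value, spread, and default probability all derive from the option view of the balance sheet.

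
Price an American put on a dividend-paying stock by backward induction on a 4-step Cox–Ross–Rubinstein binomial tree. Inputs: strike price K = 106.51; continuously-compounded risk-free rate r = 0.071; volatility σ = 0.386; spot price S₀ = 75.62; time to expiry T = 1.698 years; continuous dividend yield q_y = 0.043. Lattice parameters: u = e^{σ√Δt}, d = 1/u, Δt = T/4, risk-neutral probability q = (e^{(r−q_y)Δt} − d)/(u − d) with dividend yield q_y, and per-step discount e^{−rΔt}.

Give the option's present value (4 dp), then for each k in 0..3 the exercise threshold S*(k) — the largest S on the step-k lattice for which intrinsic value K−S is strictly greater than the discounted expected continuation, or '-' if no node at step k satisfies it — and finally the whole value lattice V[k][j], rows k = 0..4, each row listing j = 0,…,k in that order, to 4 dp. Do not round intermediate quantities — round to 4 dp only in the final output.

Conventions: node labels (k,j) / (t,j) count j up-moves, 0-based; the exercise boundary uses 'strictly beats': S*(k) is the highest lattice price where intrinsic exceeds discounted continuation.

Δt=0.42450, u=1.28594, d=0.77764, q=0.46098, disc=e^(-rΔt)=0.97031
k=4 terminal: V=max(K-S,0) → 78.8566 60.7809 30.8900 0.0000 0.0000
k=3: j=0 S=35.5607 intr=70.9493 cont=68.4302 V=70.9493[EX]; j=1 S=58.8050 intr=47.7050 cont=45.6064 V=47.7050[EX]; j=2 S=97.2431 intr=9.2669 cont=16.1560 V=16.1560[hold]; j=3 S=160.8063 intr=0.0000 cont=0.0000 V=0.0000[hold]  S*(3)=58.8050
k=2: j=0 S=45.7291 intr=60.7809 cont=58.4458 V=60.7809[EX]; j=1 S=75.6200 intr=30.8900 cont=32.1770 V=32.1770[hold]; j=2 S=125.0492 intr=0.0000 cont=8.4499 V=8.4499[hold]  S*(2)=45.7291
k=1: j=0 S=58.8050 intr=47.7050 cont=46.1820 V=47.7050[EX]; j=1 S=97.2431 intr=9.2669 cont=20.6087 V=20.6087[hold]  S*(1)=58.8050
k=0: j=0 S=75.6200 intr=30.8900 cont=34.1686 V=34.1686[hold]  S*(0)=-

price = 34.1686
boundary = - 58.8050 45.7291 58.8050
tree:
34.1686
47.7050 20.6087
60.7809 32.1770 8.4499
70.9493 47.7050 16.1560 0.0000
78.8566 60.7809 30.8900 0.0000 0.0000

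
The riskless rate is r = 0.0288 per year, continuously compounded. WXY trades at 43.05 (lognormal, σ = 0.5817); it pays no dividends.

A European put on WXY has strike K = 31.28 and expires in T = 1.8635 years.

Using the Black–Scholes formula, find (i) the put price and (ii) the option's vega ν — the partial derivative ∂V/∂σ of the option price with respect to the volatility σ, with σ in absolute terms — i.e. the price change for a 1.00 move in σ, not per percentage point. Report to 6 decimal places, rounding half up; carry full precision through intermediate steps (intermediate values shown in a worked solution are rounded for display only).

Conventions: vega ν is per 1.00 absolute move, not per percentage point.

price = 5.653685
ν = 16.102159

σ√T = 0.5817·√1.8635 = 0.794079
d₁ = (ln(S/K) + (r+σ²/2)T) / (σ√T) = (ln(43.05/31.28) + (0.0288+0.5817²/2)·1.8635) / 0.794079 = (0.319383 + 0.368950) / 0.794079 = 0.866832
d₂ = d₁ − σ√T = 0.866832 − 0.794079 = 0.072753
e^{−rT} = 0.947746
N(−d₁) = 0.193017,  N(−d₂) = 0.471001
Put price V = K·e^{−rT}·N(−d₂) − S·N(−d₁) = 13.963072 − 8.309387 = 5.653685
φ(d₁) = (1/√(2π))·e^{−d₁²/2} = 0.273997
ν = S·φ(d₁)·√T = 16.102159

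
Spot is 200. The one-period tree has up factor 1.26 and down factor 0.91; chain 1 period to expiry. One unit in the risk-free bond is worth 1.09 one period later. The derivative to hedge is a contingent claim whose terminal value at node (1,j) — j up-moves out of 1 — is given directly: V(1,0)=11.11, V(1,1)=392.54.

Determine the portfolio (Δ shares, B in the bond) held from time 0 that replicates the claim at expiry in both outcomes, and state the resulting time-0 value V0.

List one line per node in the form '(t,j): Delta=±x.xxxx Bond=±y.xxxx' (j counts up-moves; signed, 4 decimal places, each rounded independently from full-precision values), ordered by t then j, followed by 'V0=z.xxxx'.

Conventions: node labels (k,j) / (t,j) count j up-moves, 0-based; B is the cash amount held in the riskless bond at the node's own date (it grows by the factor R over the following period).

The replicating-portfolio and risk-neutral prices coincide; use p* = (1.09−0.91)/(1.26−0.91) = 0.5143 for the latter.
Expiry values: V(1,0)=11.1100, V(1,1)=392.5400
(0,0): S=200.0000. Δ = (V_up−V_dn)/(S_up−S_dn) = (392.5400−11.1100)/(252.0000−182.0000) = 5.4490. V = [p*·392.5400 + (1−p*)·11.1100]/1.09 = 190.1596. B = V − Δ·S = -899.6404.
As a check, the time-0 holding Δ(0,0)·S0 + B(0,0) comes to 190.1596 — exactly V0.

(0,0): Delta=5.4490 Bond=-899.6404
V0=190.1596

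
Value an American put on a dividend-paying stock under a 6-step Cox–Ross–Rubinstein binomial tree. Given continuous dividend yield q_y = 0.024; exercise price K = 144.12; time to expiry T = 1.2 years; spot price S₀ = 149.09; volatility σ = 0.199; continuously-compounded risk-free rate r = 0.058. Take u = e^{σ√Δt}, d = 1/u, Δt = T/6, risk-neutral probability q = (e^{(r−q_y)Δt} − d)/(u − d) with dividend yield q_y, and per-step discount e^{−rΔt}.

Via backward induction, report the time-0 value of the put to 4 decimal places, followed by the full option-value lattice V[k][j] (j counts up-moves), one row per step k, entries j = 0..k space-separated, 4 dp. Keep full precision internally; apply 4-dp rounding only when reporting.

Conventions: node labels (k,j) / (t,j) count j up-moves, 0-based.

price = 8.1009
tree:
8.1009
13.0244 3.6668
20.2045 6.5853 1.0127
29.9643 11.5087 2.1170 0.0000
39.6847 19.3391 4.4255 0.0000 0.0000
48.5774 29.9643 9.2512 0.0000 0.0000 0.0000
56.7128 39.6847 19.3391 0.0000 0.0000 0.0000 0.0000

params: Δt=0.20000 u=1.09308 d=0.91485 q=0.51605 e^(-rΔt)=0.98847
t_6 payoffs: 56.7128 39.6847 19.3391 0.0000 0.0000 0.0000 0.0000
k=5: node(5,0) S=95.5426 payoff=48.5774 vs cont=47.3727 → 48.5774 [stop]  node(5,1) S=114.1557 payoff=29.9643 vs cont=28.8488 → 29.9643 [stop]  node(5,2) S=136.3949 payoff=7.7251 vs cont=9.2512 → 9.2512 [wait]  node(5,3) S=162.9667 payoff=0.0000 vs cont=0.0000 → 0.0000 [wait]  node(5,4) S=194.7149 payoff=0.0000 vs cont=0.0000 → 0.0000 [wait]  node(5,5) S=232.6483 payoff=0.0000 vs cont=0.0000 → 0.0000 [wait]
k=4: node(4,0) S=104.4353 payoff=39.6847 vs cont=38.5226 → 39.6847 [stop]  node(4,1) S=124.7809 payoff=19.3391 vs cont=19.0530 → 19.3391 [stop]  node(4,2) S=149.0900 payoff=0.0000 vs cont=4.4255 → 4.4255 [wait]  node(4,3) S=178.1349 payoff=0.0000 vs cont=0.0000 → 0.0000 [wait]  node(4,4) S=212.8382 payoff=0.0000 vs cont=0.0000 → 0.0000 [wait]
k=3: node(3,0) S=114.1557 payoff=29.9643 vs cont=28.8488 → 29.9643 [stop]  node(3,1) S=136.3949 payoff=7.7251 vs cont=11.5087 → 11.5087 [wait]  node(3,2) S=162.9667 payoff=0.0000 vs cont=2.1170 → 2.1170 [wait]  node(3,3) S=194.7149 payoff=0.0000 vs cont=0.0000 → 0.0000 [wait]
k=2: node(2,0) S=124.7809 payoff=19.3391 vs cont=20.2045 → 20.2045 [wait]  node(2,1) S=149.0900 payoff=0.0000 vs cont=6.5853 → 6.5853 [wait]  node(2,2) S=178.1349 payoff=0.0000 vs cont=1.0127 → 1.0127 [wait]
k=1: node(1,0) S=136.3949 payoff=7.7251 vs cont=13.0244 → 13.0244 [wait]  node(1,1) S=162.9667 payoff=0.0000 vs cont=3.6668 → 3.6668 [wait]
k=0: node(0,0) S=149.0900 payoff=0.0000 vs cont=8.1009 → 8.1009 [wait]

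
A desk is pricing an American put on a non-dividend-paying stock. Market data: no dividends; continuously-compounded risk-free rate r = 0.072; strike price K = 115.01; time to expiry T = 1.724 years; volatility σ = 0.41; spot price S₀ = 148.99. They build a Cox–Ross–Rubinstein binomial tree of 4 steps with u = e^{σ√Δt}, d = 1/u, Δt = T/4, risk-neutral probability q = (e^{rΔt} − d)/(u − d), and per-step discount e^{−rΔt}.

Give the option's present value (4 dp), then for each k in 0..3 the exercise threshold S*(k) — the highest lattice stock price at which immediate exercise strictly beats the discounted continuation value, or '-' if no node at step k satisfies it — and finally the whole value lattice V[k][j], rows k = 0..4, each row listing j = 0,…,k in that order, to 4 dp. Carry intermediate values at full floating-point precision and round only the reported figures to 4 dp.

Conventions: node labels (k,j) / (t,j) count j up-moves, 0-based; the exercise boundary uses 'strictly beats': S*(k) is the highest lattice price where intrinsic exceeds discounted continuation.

params: Δt=0.43100 u=1.30887 d=0.76402 q=0.49096 e^(-rΔt)=0.96944
t_4 payoffs: 64.2449 28.0416 0.0000 0.0000 0.0000
t_3: node(3,0) S=66.4452 payoff=48.5648 vs cont=45.0507 → 48.5648 [stop]  node(3,1) S=113.8306 payoff=1.1794 vs cont=13.8382 → 13.8382 [wait]  node(3,2) S=195.0092 payoff=0.0000 vs cont=0.0000 → 0.0000 [wait]  node(3,3) S=334.0803 payoff=0.0000 vs cont=0.0000 → 0.0000 [wait]  ⇒ S*(3)=66.4452
t_2: node(2,0) S=86.9684 payoff=28.0416 vs cont=30.5525 → 30.5525 [wait]  node(2,1) S=148.9900 payoff=0.0000 vs cont=6.8290 → 6.8290 [wait]  node(2,2) S=255.2425 payoff=0.0000 vs cont=0.0000 → 0.0000 [wait]  ⇒ S*(2)=-
t_1: node(1,0) S=113.8306 payoff=1.1794 vs cont=18.3276 → 18.3276 [wait]  node(1,1) S=195.0092 payoff=0.0000 vs cont=3.3700 → 3.3700 [wait]  ⇒ S*(1)=-
t_0: node(0,0) S=148.9900 payoff=0.0000 vs cont=10.6484 → 10.6484 [wait]  ⇒ S*(0)=-

price = 10.6484
boundary = - - - 66.4452
tree:
10.6484
18.3276 3.3700
30.5525 6.8290 0.0000
48.5648 13.8382 0.0000 0.0000
64.2449 28.0416 0.0000 0.0000 0.0000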